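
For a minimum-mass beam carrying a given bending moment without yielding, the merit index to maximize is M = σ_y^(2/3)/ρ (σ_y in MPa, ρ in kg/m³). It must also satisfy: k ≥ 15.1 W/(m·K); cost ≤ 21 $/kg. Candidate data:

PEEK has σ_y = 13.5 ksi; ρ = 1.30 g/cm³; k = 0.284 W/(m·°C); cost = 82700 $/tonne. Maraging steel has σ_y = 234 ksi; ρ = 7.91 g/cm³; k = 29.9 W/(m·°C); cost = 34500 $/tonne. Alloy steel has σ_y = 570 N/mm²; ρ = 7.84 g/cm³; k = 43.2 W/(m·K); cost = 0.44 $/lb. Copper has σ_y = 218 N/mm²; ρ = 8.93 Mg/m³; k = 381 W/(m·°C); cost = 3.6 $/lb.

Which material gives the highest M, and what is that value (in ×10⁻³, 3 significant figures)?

Screen on constraints: k ≥ 15.1 W/(m·K); cost ≤ 21 $/kg. Survivors: alloy steel, copper.
After converting to SI:
  alloy steel: σ_y = 570.0 MPa, ρ = 7840 kg/m³
  copper: σ_y = 218.0 MPa, ρ = 8930 kg/m³
  alloy steel: M = 8.77×10⁻³
  copper: M = 4.06×10⁻³
Alloy steel has the largest M.

alloy steel, M = 8.77×10⁻³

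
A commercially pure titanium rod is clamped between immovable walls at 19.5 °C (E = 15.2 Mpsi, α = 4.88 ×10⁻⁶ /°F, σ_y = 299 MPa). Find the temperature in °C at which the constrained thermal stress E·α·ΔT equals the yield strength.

E = 15.2 Mpsi = 104.8 GPa.
α = 4.88×10⁻⁶/°F × 9/5 = 8.78×10⁻⁶/K.
E·α·ΔT = 299.0 MPa ⇒ ΔT = 299.0 / (104.8×10³ × 8.78×10⁻⁶) = 324.8 K.
T = 19.5 + 324.8 = 344.3 °C.

344 °C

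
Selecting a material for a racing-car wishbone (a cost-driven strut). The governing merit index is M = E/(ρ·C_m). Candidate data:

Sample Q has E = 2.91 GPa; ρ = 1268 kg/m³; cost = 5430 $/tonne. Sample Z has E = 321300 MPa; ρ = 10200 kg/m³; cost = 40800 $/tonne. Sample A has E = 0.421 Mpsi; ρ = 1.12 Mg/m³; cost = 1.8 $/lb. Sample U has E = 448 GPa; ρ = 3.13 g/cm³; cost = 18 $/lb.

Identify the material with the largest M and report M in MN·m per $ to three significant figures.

In SI units:
  sample Q: E = 2.910 GPa, ρ = 1268 kg/m³, cost = 5.430 $/kg
  sample Z: E = 321.3 GPa, ρ = 10200 kg/m³, cost = 40.80 $/kg
  sample A: E = 2.903 GPa, ρ = 1120 kg/m³, cost = 3.968 $/kg
  sample U: E = 448.0 GPa, ρ = 3130 kg/m³, cost = 39.68 $/kg
  sample U: M = 3.61 MN·m per $
  sample Z: M = 0.772 MN·m per $
  sample A: M = 0.653 MN·m per $
  sample Q: M = 0.423 MN·m per $
The maximum is for sample U.

sample U, M = 3.61 MN·m per $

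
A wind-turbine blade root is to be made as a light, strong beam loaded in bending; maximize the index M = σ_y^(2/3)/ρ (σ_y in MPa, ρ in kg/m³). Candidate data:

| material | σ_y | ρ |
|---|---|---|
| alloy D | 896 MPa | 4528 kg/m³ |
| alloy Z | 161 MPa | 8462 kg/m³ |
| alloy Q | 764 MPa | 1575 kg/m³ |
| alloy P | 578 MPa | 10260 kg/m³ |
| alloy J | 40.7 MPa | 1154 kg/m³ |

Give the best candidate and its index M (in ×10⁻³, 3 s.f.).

Computing M directly (units already consistent):
  alloy Q: M = 53.1×10⁻³
  alloy D: M = 20.5×10⁻³
  alloy J: M = 10.3×10⁻³
  alloy P: M = 6.76×10⁻³
  alloy Z: M = 3.50×10⁻³
The maximum is for alloy Q.

alloy Q, M = 53.1×10⁻³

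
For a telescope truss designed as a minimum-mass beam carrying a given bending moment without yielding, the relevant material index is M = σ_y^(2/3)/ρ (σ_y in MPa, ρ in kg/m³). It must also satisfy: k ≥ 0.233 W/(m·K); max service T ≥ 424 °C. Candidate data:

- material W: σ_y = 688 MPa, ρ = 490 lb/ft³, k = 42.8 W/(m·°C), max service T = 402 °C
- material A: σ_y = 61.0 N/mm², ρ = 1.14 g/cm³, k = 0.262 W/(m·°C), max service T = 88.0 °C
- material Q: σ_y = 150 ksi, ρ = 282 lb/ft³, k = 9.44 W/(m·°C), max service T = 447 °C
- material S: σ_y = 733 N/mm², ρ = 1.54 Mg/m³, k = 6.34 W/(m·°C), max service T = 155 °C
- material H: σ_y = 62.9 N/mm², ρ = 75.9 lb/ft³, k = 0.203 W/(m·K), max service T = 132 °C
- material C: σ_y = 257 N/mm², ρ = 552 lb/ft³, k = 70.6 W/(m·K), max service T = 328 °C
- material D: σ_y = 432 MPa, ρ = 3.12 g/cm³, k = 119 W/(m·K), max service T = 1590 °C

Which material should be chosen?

material Q

Screen on constraints: k ≥ 0.233 W/(m·K); max service T ≥ 424 °C. Survivors: material Q, material D.
Putting every candidate on a common basis:
  material Q: σ_y = 1034 MPa, ρ = 4517 kg/m³
  material D: σ_y = 432.0 MPa, ρ = 3120 kg/m³
  material Q: M = 22.6×10⁻³
  material D: M = 18.3×10⁻³
Material Q has the largest M.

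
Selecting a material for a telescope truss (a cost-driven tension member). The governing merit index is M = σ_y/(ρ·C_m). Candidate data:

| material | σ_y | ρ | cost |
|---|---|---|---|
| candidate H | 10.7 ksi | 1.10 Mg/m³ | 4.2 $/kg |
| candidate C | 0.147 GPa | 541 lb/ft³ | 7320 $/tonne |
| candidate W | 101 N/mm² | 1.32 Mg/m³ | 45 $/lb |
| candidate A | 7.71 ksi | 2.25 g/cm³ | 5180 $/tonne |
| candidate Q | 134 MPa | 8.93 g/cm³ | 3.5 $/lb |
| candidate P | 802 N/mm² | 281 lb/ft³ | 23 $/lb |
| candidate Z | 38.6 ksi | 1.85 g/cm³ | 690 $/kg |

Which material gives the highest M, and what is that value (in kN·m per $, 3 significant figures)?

Normalizing units and computing the index:
  candidate H: σ_y = 73.77 MPa, ρ = 1100 kg/m³, cost = 4.200 $/kg
  candidate C: σ_y = 147.0 MPa, ρ = 8666 kg/m³, cost = 7.320 $/kg
  candidate W: σ_y = 101.0 MPa, ρ = 1320 kg/m³, cost = 99.21 $/kg
  candidate A: σ_y = 53.16 MPa, ρ = 2250 kg/m³, cost = 5.180 $/kg
  candidate Q: σ_y = 134.0 MPa, ρ = 8930 kg/m³, cost = 7.716 $/kg
  candidate P: σ_y = 802.0 MPa, ρ = 4501 kg/m³, cost = 50.71 $/kg
  candidate Z: σ_y = 266.1 MPa, ρ = 1850 kg/m³, cost = 690.0 $/kg
  candidate H: M = 16.0 kN·m per $
  candidate A: M = 4.56 kN·m per $
  candidate P: M = 3.51 kN·m per $
  candidate C: M = 2.32 kN·m per $
  candidate Q: M = 1.94 kN·m per $
  candidate W: M = 0.771 kN·m per $
  candidate Z: M = 0.208 kN·m per $
Highest index: candidate H.

candidate H, M = 16.0 kN·m per $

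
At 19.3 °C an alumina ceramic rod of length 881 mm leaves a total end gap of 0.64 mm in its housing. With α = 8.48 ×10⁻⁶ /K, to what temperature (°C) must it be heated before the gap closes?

α·L₀·ΔT = 0.64 mm ⇒ ΔT = 0.64 / (8.48×10⁻⁶ × 881.0) = 85.67 K.
T = 19.3 + 85.67 = 105.0 °C.

105 °C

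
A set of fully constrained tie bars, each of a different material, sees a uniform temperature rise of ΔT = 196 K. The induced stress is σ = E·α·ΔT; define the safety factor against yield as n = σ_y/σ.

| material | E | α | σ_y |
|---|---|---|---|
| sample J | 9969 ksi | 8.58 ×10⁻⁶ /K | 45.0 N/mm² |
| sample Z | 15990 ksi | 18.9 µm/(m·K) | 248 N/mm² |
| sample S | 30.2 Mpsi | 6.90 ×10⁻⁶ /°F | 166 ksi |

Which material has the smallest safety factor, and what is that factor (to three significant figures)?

With everything in SI (GPa, ×10⁻⁶/K, MPa):
  sample J: E = 68.73, α = 8.58, σ_y = 45.00 → σ = 116 MPa, n = 0.389
  sample Z: E = 110.2, α = 18.9, σ_y = 248.0 → σ = 408 MPa, n = 0.607
  sample S: E = 208.2, α = 12.4, σ_y = 1145 → σ = 507 MPa, n = 2.26
The minimum is sample J at n = 0.389.

sample J, n = 0.389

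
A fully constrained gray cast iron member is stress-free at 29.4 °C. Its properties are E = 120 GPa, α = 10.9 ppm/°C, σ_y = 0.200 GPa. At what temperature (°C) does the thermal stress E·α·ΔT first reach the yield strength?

182 °C

σ_y = 0.200 GPa = 200.0 MPa.
E·α·ΔT = 200.0 MPa ⇒ ΔT = 200.0 / (120.0×10³ × 10.9×10⁻⁶) = 152.9 K.
T = 29.4 + 152.9 = 182.3 °C.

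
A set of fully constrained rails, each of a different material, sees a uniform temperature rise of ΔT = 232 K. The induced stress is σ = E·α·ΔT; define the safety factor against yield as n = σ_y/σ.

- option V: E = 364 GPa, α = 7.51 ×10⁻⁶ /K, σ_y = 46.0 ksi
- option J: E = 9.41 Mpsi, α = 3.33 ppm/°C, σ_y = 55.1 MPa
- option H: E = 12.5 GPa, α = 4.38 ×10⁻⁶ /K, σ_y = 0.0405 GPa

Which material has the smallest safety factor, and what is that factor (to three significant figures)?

Per material, after unit conversion:
  option V: E = 364.0, α = 7.51, σ_y = 317.2 → σ = 634 MPa, n = 0.500
  option J: E = 64.88, α = 3.33, σ_y = 55.10 → σ = 50.1 MPa, n = 1.10
  option H: E = 12.50, α = 4.38, σ_y = 40.50 → σ = 12.7 MPa, n = 3.19
Option V has the lowest safety factor, n = 0.500.

option V, n = 0.500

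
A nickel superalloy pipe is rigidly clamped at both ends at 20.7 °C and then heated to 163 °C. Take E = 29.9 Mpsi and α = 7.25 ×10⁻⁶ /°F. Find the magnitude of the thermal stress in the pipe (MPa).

383 MPa

E = 29.9 Mpsi = 206.2 GPa.
α = 7.25×10⁻⁶/°F × 9/5 = 13.0×10⁻⁶/K.
ΔT = 142.3 K. Constrained thermal stress σ = E·α·ΔT = 206.2×10³ MPa × 13.0×10⁻⁶ × 142.3 = 383 MPa (compressive).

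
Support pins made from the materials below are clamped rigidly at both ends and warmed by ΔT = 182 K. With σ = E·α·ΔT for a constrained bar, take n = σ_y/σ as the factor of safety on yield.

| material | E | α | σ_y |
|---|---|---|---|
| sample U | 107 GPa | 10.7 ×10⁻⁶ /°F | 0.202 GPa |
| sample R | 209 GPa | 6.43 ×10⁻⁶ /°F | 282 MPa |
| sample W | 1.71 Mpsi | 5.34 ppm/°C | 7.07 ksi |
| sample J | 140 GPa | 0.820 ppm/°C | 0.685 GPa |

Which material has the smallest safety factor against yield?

In consistent units (E in GPa, α in ×10⁻⁶/K, σ_y in MPa):
  sample U: E = 107.0, α = 19.3, σ_y = 202.0 → σ = 375 MPa, n = 0.539
  sample R: E = 209.0, α = 11.6, σ_y = 282.0 → σ = 440 MPa, n = 0.641
  sample W: E = 11.79, α = 5.34, σ_y = 48.75 → σ = 11.5 MPa, n = 4.25
  sample J: E = 140.0, α = 0.820, σ_y = 685.0 → σ = 20.9 MPa, n = 32.8
The minimum is sample U at n = 0.539.

sample U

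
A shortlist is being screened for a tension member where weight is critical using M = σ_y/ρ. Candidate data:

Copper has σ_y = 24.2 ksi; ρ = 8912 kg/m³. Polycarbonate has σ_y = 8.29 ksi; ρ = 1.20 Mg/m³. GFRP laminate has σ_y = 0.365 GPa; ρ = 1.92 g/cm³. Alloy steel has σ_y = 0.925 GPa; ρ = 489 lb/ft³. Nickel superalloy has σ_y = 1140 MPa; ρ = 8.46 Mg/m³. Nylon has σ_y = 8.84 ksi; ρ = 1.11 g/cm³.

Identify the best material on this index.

GFRP laminate

Convert each candidate to consistent units, then evaluate M:
  copper: σ_y = 166.9 MPa, ρ = 8912 kg/m³
  polycarbonate: σ_y = 57.16 MPa, ρ = 1200 kg/m³
  GFRP laminate: σ_y = 365.0 MPa, ρ = 1920 kg/m³
  alloy steel: σ_y = 925.0 MPa, ρ = 7833 kg/m³
  nickel superalloy: σ_y = 1140 MPa, ρ = 8460 kg/m³
  nylon: σ_y = 60.95 MPa, ρ = 1110 kg/m³
  GFRP laminate: M = 190 kN·m/kg
  nickel superalloy: M = 135 kN·m/kg
  alloy steel: M = 118 kN·m/kg
  nylon: M = 54.9 kN·m/kg
  polycarbonate: M = 47.6 kN·m/kg
  copper: M = 18.7 kN·m/kg
The maximum is for GFRP laminate.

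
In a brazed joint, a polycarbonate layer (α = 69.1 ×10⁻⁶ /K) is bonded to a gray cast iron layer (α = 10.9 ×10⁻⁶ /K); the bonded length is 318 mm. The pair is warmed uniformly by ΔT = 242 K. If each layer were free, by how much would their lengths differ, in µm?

4480 µm

Δα = |69.1 − 10.9|×10⁻⁶/K = 58.2×10⁻⁶/K.
ΔL_mismatch = Δα·L·ΔT = 58.2×10⁻⁶ × 318.0 mm × 242.0 K = 4480 µm.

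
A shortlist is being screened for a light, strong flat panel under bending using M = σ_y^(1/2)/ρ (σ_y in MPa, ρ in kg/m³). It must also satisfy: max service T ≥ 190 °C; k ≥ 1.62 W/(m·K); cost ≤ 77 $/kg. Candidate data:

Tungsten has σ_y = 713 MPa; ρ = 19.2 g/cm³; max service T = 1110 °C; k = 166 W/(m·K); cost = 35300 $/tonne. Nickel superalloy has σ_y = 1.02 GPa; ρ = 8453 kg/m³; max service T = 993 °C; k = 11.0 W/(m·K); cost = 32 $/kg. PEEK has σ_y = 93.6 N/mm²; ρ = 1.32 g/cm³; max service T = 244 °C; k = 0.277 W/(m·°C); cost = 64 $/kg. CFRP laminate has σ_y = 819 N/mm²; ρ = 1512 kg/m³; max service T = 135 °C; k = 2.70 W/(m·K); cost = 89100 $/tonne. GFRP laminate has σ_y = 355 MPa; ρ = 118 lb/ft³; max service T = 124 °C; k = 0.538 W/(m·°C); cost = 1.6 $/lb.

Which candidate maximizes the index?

nickel superalloy

Screen on constraints: max service T ≥ 190 °C; k ≥ 1.62 W/(m·K); cost ≤ 77 $/kg. Survivors: tungsten, nickel superalloy.
Convert each candidate to consistent units, then evaluate M:
  tungsten: σ_y = 713.0 MPa, ρ = 19200 kg/m³
  nickel superalloy: σ_y = 1020 MPa, ρ = 8453 kg/m³
  nickel superalloy: M = 3.78×10⁻³
  tungsten: M = 1.39×10⁻³
The maximum is for nickel superalloy.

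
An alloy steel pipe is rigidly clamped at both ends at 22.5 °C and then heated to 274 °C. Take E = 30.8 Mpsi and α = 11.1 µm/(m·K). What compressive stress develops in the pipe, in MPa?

E = 30.8 Mpsi = 212.4 GPa.
ΔT = 251.5 K. Constrained thermal stress σ = E·α·ΔT = 212.4×10³ MPa × 11.1×10⁻⁶ × 251.5 = 593 MPa (compressive).

593 MPa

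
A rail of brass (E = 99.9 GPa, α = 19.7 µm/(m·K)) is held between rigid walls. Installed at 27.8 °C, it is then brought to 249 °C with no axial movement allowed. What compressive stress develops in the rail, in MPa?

435 MPa

ΔT = 221.2 K. Constrained thermal stress σ = E·α·ΔT = 99.90×10³ MPa × 19.7×10⁻⁶ × 221.2 = 435 MPa (compressive).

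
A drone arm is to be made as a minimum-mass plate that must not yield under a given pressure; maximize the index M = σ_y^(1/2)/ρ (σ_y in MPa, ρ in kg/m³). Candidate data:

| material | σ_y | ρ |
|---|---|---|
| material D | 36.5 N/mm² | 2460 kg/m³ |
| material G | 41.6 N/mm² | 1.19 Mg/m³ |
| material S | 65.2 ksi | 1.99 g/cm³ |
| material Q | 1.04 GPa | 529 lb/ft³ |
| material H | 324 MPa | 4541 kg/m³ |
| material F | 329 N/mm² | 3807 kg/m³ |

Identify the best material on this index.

material S

After converting to SI:
  material D: σ_y = 36.50 MPa, ρ = 2460 kg/m³
  material G: σ_y = 41.60 MPa, ρ = 1190 kg/m³
  material S: σ_y = 449.5 MPa, ρ = 1990 kg/m³
  material Q: σ_y = 1040 MPa, ρ = 8474 kg/m³
  material H: σ_y = 324.0 MPa, ρ = 4541 kg/m³
  material F: σ_y = 329.0 MPa, ρ = 3807 kg/m³
  material S: M = 10.7×10⁻³
  material G: M = 5.42×10⁻³
  material F: M = 4.76×10⁻³
  material H: M = 3.96×10⁻³
  material Q: M = 3.81×10⁻³
  material D: M = 2.46×10⁻³
Material S has the largest M.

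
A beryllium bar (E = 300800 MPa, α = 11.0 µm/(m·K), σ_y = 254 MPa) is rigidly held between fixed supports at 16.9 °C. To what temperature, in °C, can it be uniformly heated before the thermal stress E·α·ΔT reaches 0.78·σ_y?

E = 300800 MPa = 300.8 GPa.
E·α·ΔT = 198.1 MPa ⇒ ΔT = 198.1 / (300.8×10³ × 11.0×10⁻⁶) = 59.88 K.
T = 16.9 + 59.88 = 76.78 °C.

76.8 °C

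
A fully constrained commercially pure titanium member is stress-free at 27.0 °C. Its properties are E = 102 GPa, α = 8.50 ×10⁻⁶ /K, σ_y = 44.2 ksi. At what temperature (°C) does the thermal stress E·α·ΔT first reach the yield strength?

378 °C

σ_y = 44.2 ksi = 304.7 MPa.
E·α·ΔT = 304.7 MPa ⇒ ΔT = 304.7 / (102.0×10³ × 8.50×10⁻⁶) = 351.5 K.
T = 27.0 + 351.5 = 378.5 °C.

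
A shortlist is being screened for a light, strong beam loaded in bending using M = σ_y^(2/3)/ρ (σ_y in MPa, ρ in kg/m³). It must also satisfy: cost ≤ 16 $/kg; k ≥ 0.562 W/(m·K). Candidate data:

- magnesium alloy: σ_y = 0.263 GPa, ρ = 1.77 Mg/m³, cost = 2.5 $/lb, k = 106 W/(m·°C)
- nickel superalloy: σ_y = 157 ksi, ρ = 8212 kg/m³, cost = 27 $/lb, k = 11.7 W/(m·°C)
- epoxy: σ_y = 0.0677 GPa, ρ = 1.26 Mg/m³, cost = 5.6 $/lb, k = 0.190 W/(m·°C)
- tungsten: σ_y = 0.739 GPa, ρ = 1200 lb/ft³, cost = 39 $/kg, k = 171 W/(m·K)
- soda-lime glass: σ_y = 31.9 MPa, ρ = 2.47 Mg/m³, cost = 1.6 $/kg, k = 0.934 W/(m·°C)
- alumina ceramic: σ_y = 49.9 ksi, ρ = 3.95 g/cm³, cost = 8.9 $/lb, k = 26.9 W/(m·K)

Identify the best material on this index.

magnesium alloy

Screen on constraints: cost ≤ 16 $/kg; k ≥ 0.562 W/(m·K). Survivors: magnesium alloy, soda-lime glass.
Putting every candidate on a common basis:
  magnesium alloy: σ_y = 263.0 MPa, ρ = 1770 kg/m³
  soda-lime glass: σ_y = 31.90 MPa, ρ = 2470 kg/m³
  magnesium alloy: M = 23.2×10⁻³
  soda-lime glass: M = 4.07×10⁻³
The maximum is for magnesium alloy.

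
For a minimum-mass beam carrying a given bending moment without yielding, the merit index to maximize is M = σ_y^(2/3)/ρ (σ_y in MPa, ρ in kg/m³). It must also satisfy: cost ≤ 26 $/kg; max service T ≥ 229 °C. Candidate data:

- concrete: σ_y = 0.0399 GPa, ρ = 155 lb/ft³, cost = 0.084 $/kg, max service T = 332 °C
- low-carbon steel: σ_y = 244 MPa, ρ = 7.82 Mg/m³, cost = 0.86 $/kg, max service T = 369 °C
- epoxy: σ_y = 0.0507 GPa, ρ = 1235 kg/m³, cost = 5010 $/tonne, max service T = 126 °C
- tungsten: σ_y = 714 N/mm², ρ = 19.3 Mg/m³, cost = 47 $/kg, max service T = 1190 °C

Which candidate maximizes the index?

low-carbon steel

Screen on constraints: cost ≤ 26 $/kg; max service T ≥ 229 °C. Survivors: concrete, low-carbon steel.
In SI units:
  concrete: σ_y = 39.90 MPa, ρ = 2483 kg/m³
  low-carbon steel: σ_y = 244.0 MPa, ρ = 7820 kg/m³
  low-carbon steel: M = 4.99×10⁻³
  concrete: M = 4.70×10⁻³
Low-carbon steel has the largest M.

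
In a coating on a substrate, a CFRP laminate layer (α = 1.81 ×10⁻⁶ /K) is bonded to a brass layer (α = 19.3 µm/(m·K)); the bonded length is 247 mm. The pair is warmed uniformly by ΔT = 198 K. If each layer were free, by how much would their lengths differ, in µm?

Δα = |1.81 − 19.3|×10⁻⁶/K = 17.5×10⁻⁶/K.
ΔL_mismatch = Δα·L·ΔT = 17.5×10⁻⁶ × 247.0 mm × 198.0 K = 855 µm.

855 µm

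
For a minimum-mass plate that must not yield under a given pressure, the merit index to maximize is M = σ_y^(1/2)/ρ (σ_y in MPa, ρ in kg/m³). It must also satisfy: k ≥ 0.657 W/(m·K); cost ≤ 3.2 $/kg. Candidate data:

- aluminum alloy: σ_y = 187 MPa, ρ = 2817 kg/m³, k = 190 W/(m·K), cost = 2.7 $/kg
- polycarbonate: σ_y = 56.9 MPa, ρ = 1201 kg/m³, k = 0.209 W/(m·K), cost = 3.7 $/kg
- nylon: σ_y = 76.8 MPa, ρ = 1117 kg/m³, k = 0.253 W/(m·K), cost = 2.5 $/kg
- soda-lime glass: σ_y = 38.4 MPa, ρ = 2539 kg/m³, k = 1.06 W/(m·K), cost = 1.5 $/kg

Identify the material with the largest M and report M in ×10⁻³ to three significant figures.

aluminum alloy, M = 4.85×10⁻³

Screen on constraints: k ≥ 0.657 W/(m·K); cost ≤ 3.2 $/kg. Survivors: aluminum alloy, soda-lime glass.
Evaluate M for each candidate:
  aluminum alloy: M = 4.85×10⁻³
  soda-lime glass: M = 2.44×10⁻³
Aluminum alloy has the largest M.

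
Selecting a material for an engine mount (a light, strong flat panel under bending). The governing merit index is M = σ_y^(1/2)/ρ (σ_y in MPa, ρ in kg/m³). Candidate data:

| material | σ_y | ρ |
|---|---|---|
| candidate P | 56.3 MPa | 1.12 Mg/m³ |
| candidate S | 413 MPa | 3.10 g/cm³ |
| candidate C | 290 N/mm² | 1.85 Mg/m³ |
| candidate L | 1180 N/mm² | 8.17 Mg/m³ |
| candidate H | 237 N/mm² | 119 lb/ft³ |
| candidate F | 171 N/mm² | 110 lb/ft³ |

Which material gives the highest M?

Putting every candidate on a common basis:
  candidate P: σ_y = 56.30 MPa, ρ = 1120 kg/m³
  candidate S: σ_y = 413.0 MPa, ρ = 3100 kg/m³
  candidate C: σ_y = 290.0 MPa, ρ = 1850 kg/m³
  candidate L: σ_y = 1180 MPa, ρ = 8170 kg/m³
  candidate H: σ_y = 237.0 MPa, ρ = 1906 kg/m³
  candidate F: σ_y = 171.0 MPa, ρ = 1762 kg/m³
  candidate C: M = 9.21×10⁻³
  candidate H: M = 8.08×10⁻³
  candidate F: M = 7.42×10⁻³
  candidate P: M = 6.70×10⁻³
  candidate S: M = 6.56×10⁻³
  candidate L: M = 4.20×10⁻³
Candidate C has the largest M.

candidate C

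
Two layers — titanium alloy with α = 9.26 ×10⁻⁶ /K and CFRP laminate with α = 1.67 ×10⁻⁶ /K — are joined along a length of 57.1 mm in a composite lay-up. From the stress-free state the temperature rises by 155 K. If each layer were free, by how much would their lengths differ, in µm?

Δα = |9.26 − 1.67|×10⁻⁶/K = 7.59×10⁻⁶/K.
ΔL_mismatch = Δα·L·ΔT = 7.59×10⁻⁶ × 57.1 mm × 155.0 K = 67.2 µm.

67.2 µm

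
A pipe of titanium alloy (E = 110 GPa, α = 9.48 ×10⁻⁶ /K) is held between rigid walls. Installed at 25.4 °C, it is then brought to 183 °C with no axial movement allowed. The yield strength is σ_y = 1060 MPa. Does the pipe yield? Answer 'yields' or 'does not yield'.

does not yield

ΔT = 157.6 K. Constrained thermal stress σ = E·α·ΔT = 110.0×10³ MPa × 9.48×10⁻⁶ × 157.6 = 164 MPa (compressive).
Compare to σ_y = 1060 MPa: σ < σ_y, so it does not yield.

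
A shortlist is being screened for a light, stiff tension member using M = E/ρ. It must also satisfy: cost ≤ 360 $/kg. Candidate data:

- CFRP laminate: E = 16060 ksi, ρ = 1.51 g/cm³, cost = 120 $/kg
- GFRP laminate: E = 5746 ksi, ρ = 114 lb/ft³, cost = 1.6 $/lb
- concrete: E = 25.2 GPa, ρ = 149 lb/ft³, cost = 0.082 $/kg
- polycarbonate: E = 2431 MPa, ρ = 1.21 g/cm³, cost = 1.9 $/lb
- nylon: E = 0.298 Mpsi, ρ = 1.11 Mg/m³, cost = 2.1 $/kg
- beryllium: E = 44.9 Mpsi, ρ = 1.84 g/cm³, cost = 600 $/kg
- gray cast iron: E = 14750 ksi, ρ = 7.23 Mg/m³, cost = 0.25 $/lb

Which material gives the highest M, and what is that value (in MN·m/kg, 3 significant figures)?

CFRP laminate, M = 73.3 MN·m/kg

Screen on constraints: cost ≤ 360 $/kg. Survivors: CFRP laminate, GFRP laminate, concrete, polycarbonate, nylon, gray cast iron.
In SI units:
  CFRP laminate: E = 110.7 GPa, ρ = 1510 kg/m³
  GFRP laminate: E = 39.62 GPa, ρ = 1826 kg/m³
  concrete: E = 25.20 GPa, ρ = 2387 kg/m³
  polycarbonate: E = 2.431 GPa, ρ = 1210 kg/m³
  nylon: E = 2.055 GPa, ρ = 1110 kg/m³
  gray cast iron: E = 101.7 GPa, ρ = 7230 kg/m³
  CFRP laminate: M = 73.3 MN·m/kg
  GFRP laminate: M = 21.7 MN·m/kg
  gray cast iron: M = 14.1 MN·m/kg
  concrete: M = 10.6 MN·m/kg
  polycarbonate: M = 2.01 MN·m/kg
  nylon: M = 1.85 MN·m/kg
The maximum is for CFRP laminate.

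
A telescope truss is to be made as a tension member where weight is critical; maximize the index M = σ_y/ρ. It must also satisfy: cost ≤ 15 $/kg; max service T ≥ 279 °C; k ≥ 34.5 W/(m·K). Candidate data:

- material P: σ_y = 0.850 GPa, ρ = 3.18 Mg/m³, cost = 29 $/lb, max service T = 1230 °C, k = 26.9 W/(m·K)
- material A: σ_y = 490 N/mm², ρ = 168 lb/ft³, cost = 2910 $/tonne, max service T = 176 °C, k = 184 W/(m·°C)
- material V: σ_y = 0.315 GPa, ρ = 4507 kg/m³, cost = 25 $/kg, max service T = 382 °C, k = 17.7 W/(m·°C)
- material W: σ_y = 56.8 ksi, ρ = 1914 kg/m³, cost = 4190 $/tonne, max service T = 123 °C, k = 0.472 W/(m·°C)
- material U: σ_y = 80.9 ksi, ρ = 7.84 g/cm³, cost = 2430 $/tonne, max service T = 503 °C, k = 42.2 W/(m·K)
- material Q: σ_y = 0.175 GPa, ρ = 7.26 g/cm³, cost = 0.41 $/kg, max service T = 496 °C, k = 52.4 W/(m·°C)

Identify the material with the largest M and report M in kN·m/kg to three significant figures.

material U, M = 71.1 kN·m/kg

Screen on constraints: cost ≤ 15 $/kg; max service T ≥ 279 °C; k ≥ 34.5 W/(m·K). Survivors: material U, material Q.
Putting every candidate on a common basis:
  material U: σ_y = 557.8 MPa, ρ = 7840 kg/m³
  material Q: σ_y = 175.0 MPa, ρ = 7260 kg/m³
  material U: M = 71.1 kN·m/kg
  material Q: M = 24.1 kN·m/kg
The maximum is for material U.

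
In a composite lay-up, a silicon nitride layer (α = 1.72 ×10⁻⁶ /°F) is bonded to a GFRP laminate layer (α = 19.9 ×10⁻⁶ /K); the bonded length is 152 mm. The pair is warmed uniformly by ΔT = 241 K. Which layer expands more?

GFRP laminate

silicon nitride: α = 1.72×10⁻⁶/°F × 9/5 = 3.10×10⁻⁶/K.
α(silicon nitride) = 3.10×10⁻⁶/K vs α(GFRP laminate) = 19.9×10⁻⁶/K.
Higher α expands more for the same ΔT: GFRP laminate.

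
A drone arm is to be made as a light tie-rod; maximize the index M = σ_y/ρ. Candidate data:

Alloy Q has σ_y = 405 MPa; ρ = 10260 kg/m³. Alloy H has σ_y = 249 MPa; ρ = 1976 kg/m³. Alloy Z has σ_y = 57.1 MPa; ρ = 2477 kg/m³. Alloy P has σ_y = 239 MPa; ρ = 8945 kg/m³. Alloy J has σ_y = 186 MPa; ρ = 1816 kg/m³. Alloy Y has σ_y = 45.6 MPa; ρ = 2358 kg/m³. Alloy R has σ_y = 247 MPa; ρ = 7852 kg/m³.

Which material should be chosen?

alloy H

Computing M directly (units already consistent):
  alloy H: M = 126 kN·m/kg
  alloy J: M = 102 kN·m/kg
  alloy Q: M = 39.5 kN·m/kg
  alloy R: M = 31.5 kN·m/kg
  alloy P: M = 26.7 kN·m/kg
  alloy Z: M = 23.1 kN·m/kg
  alloy Y: M = 19.3 kN·m/kg
The maximum is for alloy H.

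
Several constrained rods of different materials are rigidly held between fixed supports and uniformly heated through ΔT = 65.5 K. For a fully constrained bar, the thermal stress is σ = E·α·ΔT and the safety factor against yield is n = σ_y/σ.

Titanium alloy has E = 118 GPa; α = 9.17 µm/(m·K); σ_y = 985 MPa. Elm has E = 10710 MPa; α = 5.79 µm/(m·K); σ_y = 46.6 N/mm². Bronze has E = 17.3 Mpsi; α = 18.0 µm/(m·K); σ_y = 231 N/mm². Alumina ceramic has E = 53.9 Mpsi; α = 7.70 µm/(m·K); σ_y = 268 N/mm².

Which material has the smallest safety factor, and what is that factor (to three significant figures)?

alumina ceramic, n = 1.43

In consistent units (E in GPa, α in ×10⁻⁶/K, σ_y in MPa):
  titanium alloy: E = 118.0, α = 9.17, σ_y = 985.0 → σ = 70.9 MPa, n = 13.9
  elm: E = 10.71, α = 5.79, σ_y = 46.60 → σ = 4.06 MPa, n = 11.5
  bronze: E = 119.3, α = 18.0, σ_y = 231.0 → σ = 141 MPa, n = 1.64
  alumina ceramic: E = 371.6, α = 7.70, σ_y = 268.0 → σ = 187 MPa, n = 1.43
Smallest n: alumina ceramic with n = 1.43.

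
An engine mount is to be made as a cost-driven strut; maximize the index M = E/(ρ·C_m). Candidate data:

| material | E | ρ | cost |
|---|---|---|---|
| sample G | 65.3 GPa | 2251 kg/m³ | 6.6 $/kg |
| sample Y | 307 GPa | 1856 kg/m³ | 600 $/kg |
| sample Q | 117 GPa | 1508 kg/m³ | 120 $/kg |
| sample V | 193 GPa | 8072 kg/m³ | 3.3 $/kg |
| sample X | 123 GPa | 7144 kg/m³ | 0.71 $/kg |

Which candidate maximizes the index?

sample X

Computing M directly (units already consistent):
  sample X: M = 24.2 MN·m per $
  sample V: M = 7.25 MN·m per $
  sample G: M = 4.40 MN·m per $
  sample Q: M = 0.647 MN·m per $
  sample Y: M = 0.276 MN·m per $
Sample X ranks first.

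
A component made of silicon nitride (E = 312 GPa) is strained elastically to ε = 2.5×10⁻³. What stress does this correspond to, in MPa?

σ = E·ε = 312000 MPa × 2.5×10⁻³ = 780 MPa.

780 MPa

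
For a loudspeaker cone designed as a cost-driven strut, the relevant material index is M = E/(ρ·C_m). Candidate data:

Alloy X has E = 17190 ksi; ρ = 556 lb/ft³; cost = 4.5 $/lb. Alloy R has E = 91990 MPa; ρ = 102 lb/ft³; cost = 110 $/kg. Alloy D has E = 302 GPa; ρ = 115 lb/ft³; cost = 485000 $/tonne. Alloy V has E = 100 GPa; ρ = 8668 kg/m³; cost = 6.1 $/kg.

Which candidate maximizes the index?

alloy V

Normalizing units and computing the index:
  alloy X: E = 118.5 GPa, ρ = 8906 kg/m³, cost = 9.921 $/kg
  alloy R: E = 91.99 GPa, ρ = 1634 kg/m³, cost = 110.0 $/kg
  alloy D: E = 302.0 GPa, ρ = 1842 kg/m³, cost = 485.0 $/kg
  alloy V: E = 100.0 GPa, ρ = 8668 kg/m³, cost = 6.100 $/kg
  alloy V: M = 1.89 MN·m per $
  alloy X: M = 1.34 MN·m per $
  alloy R: M = 0.512 MN·m per $
  alloy D: M = 0.338 MN·m per $
The maximum is for alloy V.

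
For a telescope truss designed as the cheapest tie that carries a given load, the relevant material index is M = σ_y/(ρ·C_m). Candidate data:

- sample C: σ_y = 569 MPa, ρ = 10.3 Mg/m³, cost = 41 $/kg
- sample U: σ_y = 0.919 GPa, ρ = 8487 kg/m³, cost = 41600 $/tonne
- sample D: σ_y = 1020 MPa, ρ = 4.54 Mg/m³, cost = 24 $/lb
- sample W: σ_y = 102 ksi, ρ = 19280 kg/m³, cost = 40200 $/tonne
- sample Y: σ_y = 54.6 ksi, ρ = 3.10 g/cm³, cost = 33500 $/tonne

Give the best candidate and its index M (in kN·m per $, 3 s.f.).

sample D, M = 4.25 kN·m per $

Normalizing units and computing the index:
  sample C: σ_y = 569.0 MPa, ρ = 10300 kg/m³, cost = 41.00 $/kg
  sample U: σ_y = 919.0 MPa, ρ = 8487 kg/m³, cost = 41.60 $/kg
  sample D: σ_y = 1020 MPa, ρ = 4540 kg/m³, cost = 52.91 $/kg
  sample W: σ_y = 703.3 MPa, ρ = 19280 kg/m³, cost = 40.20 $/kg
  sample Y: σ_y = 376.5 MPa, ρ = 3100 kg/m³, cost = 33.50 $/kg
  sample D: M = 4.25 kN·m per $
  sample Y: M = 3.62 kN·m per $
  sample U: M = 2.60 kN·m per $
  sample C: M = 1.35 kN·m per $
  sample W: M = 0.907 kN·m per $
The maximum is for sample D.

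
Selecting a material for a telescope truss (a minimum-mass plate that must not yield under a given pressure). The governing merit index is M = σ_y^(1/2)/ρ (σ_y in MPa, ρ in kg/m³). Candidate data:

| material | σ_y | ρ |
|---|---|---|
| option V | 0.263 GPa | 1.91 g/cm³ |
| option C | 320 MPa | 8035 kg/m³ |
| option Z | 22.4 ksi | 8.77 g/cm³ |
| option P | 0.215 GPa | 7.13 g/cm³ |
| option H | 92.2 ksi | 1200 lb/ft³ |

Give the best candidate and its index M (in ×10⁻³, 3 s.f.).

Putting every candidate on a common basis:
  option V: σ_y = 263.0 MPa, ρ = 1910 kg/m³
  option C: σ_y = 320.0 MPa, ρ = 8035 kg/m³
  option Z: σ_y = 154.4 MPa, ρ = 8770 kg/m³
  option P: σ_y = 215.0 MPa, ρ = 7130 kg/m³
  option H: σ_y = 635.7 MPa, ρ = 19220 kg/m³
  option V: M = 8.49×10⁻³
  option C: M = 2.23×10⁻³
  option P: M = 2.06×10⁻³
  option Z: M = 1.42×10⁻³
  option H: M = 1.31×10⁻³
Highest index: option V.

option V, M = 8.49×10⁻³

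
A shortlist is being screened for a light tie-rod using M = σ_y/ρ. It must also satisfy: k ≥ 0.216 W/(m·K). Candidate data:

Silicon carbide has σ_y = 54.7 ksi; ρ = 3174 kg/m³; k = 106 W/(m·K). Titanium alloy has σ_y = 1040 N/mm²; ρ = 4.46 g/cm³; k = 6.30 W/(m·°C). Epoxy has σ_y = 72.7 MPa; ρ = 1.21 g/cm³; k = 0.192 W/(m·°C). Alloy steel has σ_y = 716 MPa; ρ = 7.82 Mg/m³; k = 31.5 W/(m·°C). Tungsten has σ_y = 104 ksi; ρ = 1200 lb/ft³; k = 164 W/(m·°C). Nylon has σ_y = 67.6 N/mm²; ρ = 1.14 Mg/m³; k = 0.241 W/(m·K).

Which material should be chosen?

Screen on constraints: k ≥ 0.216 W/(m·K). Survivors: silicon carbide, titanium alloy, alloy steel, tungsten, nylon.
Normalizing units and computing the index:
  silicon carbide: σ_y = 377.1 MPa, ρ = 3174 kg/m³
  titanium alloy: σ_y = 1040 MPa, ρ = 4460 kg/m³
  alloy steel: σ_y = 716.0 MPa, ρ = 7820 kg/m³
  tungsten: σ_y = 717.1 MPa, ρ = 19220 kg/m³
  nylon: σ_y = 67.60 MPa, ρ = 1140 kg/m³
  titanium alloy: M = 233 kN·m/kg
  silicon carbide: M = 119 kN·m/kg
  alloy steel: M = 91.6 kN·m/kg
  nylon: M = 59.3 kN·m/kg
  tungsten: M = 37.3 kN·m/kg
Titanium alloy has the largest M.

titanium alloy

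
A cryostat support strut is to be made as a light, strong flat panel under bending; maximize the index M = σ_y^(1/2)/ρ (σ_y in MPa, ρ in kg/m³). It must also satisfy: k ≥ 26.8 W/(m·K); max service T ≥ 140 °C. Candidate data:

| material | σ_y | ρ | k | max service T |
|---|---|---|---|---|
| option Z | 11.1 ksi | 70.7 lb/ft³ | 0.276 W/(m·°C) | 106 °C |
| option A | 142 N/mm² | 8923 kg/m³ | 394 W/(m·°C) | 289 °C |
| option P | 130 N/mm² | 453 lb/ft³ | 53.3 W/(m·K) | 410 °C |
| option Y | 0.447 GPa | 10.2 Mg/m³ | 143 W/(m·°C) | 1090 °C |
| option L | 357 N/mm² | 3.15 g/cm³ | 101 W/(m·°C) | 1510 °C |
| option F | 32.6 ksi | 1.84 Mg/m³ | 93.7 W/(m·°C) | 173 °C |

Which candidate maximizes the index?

Screen on constraints: k ≥ 26.8 W/(m·K); max service T ≥ 140 °C. Survivors: option A, option P, option Y, option L, option F.
Putting every candidate on a common basis:
  option A: σ_y = 142.0 MPa, ρ = 8923 kg/m³
  option P: σ_y = 130.0 MPa, ρ = 7256 kg/m³
  option Y: σ_y = 447.0 MPa, ρ = 10200 kg/m³
  option L: σ_y = 357.0 MPa, ρ = 3150 kg/m³
  option F: σ_y = 224.8 MPa, ρ = 1840 kg/m³
  option F: M = 8.15×10⁻³
  option L: M = 6.00×10⁻³
  option Y: M = 2.07×10⁻³
  option P: M = 1.57×10⁻³
  option A: M = 1.34×10⁻³
The maximum is for option F.

option F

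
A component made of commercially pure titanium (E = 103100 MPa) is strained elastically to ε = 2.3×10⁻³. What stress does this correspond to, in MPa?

237 MPa

E = 103100 MPa = 103.1 GPa.
σ = E·ε = 103100 MPa × 2.3×10⁻³ = 237 MPa.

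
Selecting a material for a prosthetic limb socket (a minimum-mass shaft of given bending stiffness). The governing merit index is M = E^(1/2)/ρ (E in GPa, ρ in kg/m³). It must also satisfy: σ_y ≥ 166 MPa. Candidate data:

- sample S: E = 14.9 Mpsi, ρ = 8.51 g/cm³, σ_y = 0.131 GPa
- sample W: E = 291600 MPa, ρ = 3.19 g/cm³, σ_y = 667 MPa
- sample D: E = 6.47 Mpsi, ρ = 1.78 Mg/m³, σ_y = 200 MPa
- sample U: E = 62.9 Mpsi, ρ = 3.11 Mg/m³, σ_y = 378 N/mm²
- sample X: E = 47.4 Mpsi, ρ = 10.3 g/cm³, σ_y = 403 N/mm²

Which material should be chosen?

Screen on constraints: σ_y ≥ 166 MPa. Survivors: sample W, sample D, sample U, sample X.
Convert each candidate to consistent units, then evaluate M:
  sample W: E = 291.6 GPa, ρ = 3190 kg/m³
  sample D: E = 44.61 GPa, ρ = 1780 kg/m³
  sample U: E = 433.7 GPa, ρ = 3110 kg/m³
  sample X: E = 326.8 GPa, ρ = 10300 kg/m³
  sample U: M = 6.70×10⁻³
  sample W: M = 5.35×10⁻³
  sample D: M = 3.75×10⁻³
  sample X: M = 1.76×10⁻³
Highest index: sample U.

sample U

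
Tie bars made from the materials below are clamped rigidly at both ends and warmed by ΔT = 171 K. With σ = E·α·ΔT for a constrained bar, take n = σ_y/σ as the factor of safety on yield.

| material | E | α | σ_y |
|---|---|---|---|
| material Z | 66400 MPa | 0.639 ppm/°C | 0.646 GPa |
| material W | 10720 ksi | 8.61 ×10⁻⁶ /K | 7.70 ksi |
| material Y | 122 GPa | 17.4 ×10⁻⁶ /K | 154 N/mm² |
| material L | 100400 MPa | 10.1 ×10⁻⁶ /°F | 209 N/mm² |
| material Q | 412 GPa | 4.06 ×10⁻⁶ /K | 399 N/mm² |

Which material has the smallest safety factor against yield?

Converting E to GPa, α to ×10⁻⁶/K, σ_y to MPa, then σ and n for each:
  material Z: E = 66.40, α = 0.639, σ_y = 646.0 → σ = 7.26 MPa, n = 89.0
  material W: E = 73.91, α = 8.61, σ_y = 53.09 → σ = 109 MPa, n = 0.488
  material Y: E = 122.0, α = 17.4, σ_y = 154.0 → σ = 363 MPa, n = 0.424
  material L: E = 100.4, α = 18.2, σ_y = 209.0 → σ = 312 MPa, n = 0.670
  material Q: E = 412.0, α = 4.06, σ_y = 399.0 → σ = 286 MPa, n = 1.39
Smallest n: material Y with n = 0.424.

material Y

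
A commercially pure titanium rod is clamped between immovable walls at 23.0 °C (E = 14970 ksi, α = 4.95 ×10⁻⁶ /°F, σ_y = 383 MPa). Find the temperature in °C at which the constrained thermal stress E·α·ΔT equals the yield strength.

E = 14970 ksi = 103.2 GPa.
α = 4.95×10⁻⁶/°F × 9/5 = 8.91×10⁻⁶/K.
E·α·ΔT = 383.0 MPa ⇒ ΔT = 383.0 / (103.2×10³ × 8.91×10⁻⁶) = 416.5 K.
T = 23.0 + 416.5 = 439.5 °C.

439 °C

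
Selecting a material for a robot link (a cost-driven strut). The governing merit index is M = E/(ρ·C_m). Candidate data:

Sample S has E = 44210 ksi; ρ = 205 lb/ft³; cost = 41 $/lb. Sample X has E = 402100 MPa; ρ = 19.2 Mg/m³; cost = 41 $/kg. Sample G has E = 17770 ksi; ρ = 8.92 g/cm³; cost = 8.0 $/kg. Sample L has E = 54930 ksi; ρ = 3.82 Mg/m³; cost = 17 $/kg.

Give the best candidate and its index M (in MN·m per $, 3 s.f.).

sample L, M = 5.83 MN·m per $

In SI units:
  sample S: E = 304.8 GPa, ρ = 3284 kg/m³, cost = 90.39 $/kg
  sample X: E = 402.1 GPa, ρ = 19200 kg/m³, cost = 41.00 $/kg
  sample G: E = 122.5 GPa, ρ = 8920 kg/m³, cost = 8.000 $/kg
  sample L: E = 378.7 GPa, ρ = 3820 kg/m³, cost = 17.00 $/kg
  sample L: M = 5.83 MN·m per $
  sample G: M = 1.72 MN·m per $
  sample S: M = 1.03 MN·m per $
  sample X: M = 0.511 MN·m per $
Sample L ranks first.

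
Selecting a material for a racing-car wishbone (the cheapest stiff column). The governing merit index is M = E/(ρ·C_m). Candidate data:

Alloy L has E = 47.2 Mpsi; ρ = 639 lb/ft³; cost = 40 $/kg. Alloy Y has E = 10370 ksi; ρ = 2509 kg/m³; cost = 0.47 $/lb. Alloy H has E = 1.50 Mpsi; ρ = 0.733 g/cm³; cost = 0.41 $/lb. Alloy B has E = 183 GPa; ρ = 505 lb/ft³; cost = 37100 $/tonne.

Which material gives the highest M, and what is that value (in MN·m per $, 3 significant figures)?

alloy Y, M = 27.5 MN·m per $

Putting every candidate on a common basis:
  alloy L: E = 325.4 GPa, ρ = 10240 kg/m³, cost = 40.00 $/kg
  alloy Y: E = 71.50 GPa, ρ = 2509 kg/m³, cost = 1.036 $/kg
  alloy H: E = 10.34 GPa, ρ = 733.0 kg/m³, cost = 0.9039 $/kg
  alloy B: E = 183.0 GPa, ρ = 8089 kg/m³, cost = 37.10 $/kg
  alloy Y: M = 27.5 MN·m per $
  alloy H: M = 15.6 MN·m per $
  alloy L: M = 0.795 MN·m per $
  alloy B: M = 0.610 MN·m per $
Alloy Y ranks first.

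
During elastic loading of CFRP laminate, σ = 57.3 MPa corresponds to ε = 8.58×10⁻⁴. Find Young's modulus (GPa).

E = σ/ε = 57.3 MPa / 8.58×10⁻⁴ = 66780 MPa = 66.8 GPa.

66.8 GPa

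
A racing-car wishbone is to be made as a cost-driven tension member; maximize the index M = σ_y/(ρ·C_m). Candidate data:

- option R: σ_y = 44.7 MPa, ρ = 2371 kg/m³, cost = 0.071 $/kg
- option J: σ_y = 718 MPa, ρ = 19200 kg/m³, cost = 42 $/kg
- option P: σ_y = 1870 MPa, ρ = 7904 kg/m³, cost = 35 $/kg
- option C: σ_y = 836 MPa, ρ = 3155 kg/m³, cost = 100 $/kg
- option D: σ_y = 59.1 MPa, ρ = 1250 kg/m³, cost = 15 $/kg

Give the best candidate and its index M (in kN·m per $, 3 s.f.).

Evaluate M for each candidate:
  option R: M = 266 kN·m per $
  option P: M = 6.76 kN·m per $
  option D: M = 3.15 kN·m per $
  option C: M = 2.65 kN·m per $
  option J: M = 0.890 kN·m per $
The maximum is for option R.

option R, M = 266 kN·m per $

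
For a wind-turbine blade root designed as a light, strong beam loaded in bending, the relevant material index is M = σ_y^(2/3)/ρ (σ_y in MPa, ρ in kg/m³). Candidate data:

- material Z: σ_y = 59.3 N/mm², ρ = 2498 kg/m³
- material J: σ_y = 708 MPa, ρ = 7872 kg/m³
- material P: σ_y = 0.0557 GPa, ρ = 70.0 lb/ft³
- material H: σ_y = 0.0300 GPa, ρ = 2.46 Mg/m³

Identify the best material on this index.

material P

Putting every candidate on a common basis:
  material Z: σ_y = 59.30 MPa, ρ = 2498 kg/m³
  material J: σ_y = 708.0 MPa, ρ = 7872 kg/m³
  material P: σ_y = 55.70 MPa, ρ = 1121 kg/m³
  material H: σ_y = 30.00 MPa, ρ = 2460 kg/m³
  material P: M = 13.0×10⁻³
  material J: M = 10.1×10⁻³
  material Z: M = 6.09×10⁻³
  material H: M = 3.92×10⁻³
The maximum is for material P.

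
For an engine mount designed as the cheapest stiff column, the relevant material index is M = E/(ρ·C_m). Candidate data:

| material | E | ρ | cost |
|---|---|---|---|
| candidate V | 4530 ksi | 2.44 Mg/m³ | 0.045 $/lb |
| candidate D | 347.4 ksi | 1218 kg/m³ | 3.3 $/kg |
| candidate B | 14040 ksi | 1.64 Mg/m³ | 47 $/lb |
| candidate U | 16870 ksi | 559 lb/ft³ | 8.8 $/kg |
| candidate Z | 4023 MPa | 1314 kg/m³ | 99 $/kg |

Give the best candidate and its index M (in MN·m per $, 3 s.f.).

candidate V, M = 129 MN·m per $

Putting every candidate on a common basis:
  candidate V: E = 31.23 GPa, ρ = 2440 kg/m³, cost = 0.09921 $/kg
  candidate D: E = 2.395 GPa, ρ = 1218 kg/m³, cost = 3.300 $/kg
  candidate B: E = 96.80 GPa, ρ = 1640 kg/m³, cost = 103.6 $/kg
  candidate U: E = 116.3 GPa, ρ = 8954 kg/m³, cost = 8.800 $/kg
  candidate Z: E = 4.023 GPa, ρ = 1314 kg/m³, cost = 99.00 $/kg
  candidate V: M = 129 MN·m per $
  candidate U: M = 1.48 MN·m per $
  candidate D: M = 0.596 MN·m per $
  candidate B: M = 0.570 MN·m per $
  candidate Z: M = 0.0309 MN·m per $
Candidate V ranks first.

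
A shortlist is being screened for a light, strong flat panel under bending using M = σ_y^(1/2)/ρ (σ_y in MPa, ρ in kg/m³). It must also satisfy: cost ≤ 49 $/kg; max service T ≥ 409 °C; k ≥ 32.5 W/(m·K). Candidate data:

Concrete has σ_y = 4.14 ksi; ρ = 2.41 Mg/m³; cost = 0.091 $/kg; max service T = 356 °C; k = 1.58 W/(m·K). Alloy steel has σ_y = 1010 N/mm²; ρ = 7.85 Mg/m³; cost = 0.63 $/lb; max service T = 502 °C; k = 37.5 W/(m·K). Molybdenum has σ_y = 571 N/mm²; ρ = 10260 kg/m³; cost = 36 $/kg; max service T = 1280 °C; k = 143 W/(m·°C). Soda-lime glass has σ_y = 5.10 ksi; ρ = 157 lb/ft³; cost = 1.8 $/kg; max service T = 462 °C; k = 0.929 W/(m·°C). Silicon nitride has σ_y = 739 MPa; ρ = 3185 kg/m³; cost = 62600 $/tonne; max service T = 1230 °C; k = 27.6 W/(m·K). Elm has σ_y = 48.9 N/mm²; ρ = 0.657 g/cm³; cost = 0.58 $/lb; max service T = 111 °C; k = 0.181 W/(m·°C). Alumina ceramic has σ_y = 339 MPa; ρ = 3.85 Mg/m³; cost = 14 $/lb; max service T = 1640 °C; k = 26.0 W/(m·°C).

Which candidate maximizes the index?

alloy steel

Screen on constraints: cost ≤ 49 $/kg; max service T ≥ 409 °C; k ≥ 32.5 W/(m·K). Survivors: alloy steel, molybdenum.
Convert each candidate to consistent units, then evaluate M:
  alloy steel: σ_y = 1010 MPa, ρ = 7850 kg/m³
  molybdenum: σ_y = 571.0 MPa, ρ = 10260 kg/m³
  alloy steel: M = 4.05×10⁻³
  molybdenum: M = 2.33×10⁻³
Alloy steel has the largest M.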